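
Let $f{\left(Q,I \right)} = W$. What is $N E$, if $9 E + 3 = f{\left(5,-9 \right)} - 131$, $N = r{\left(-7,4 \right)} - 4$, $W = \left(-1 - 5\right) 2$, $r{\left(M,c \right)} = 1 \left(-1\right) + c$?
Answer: $\frac{146}{9} \approx 16.222$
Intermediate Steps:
$r{\left(M,c \right)} = -1 + c$
$W = -12$ ($W = \left(-6\right) 2 = -12$)
$f{\left(Q,I \right)} = -12$
$N = -1$ ($N = \left(-1 + 4\right) - 4 = 3 - 4 = -1$)
$E = - \frac{146}{9}$ ($E = - \frac{1}{3} + \frac{-12 - 131}{9} = - \frac{1}{3} + \frac{1}{9} \left(-143\right) = - \frac{1}{3} - \frac{143}{9} = - \frac{146}{9} \approx -16.222$)
$N E = \left(-1\right) \left(- \frac{146}{9}\right) = \frac{146}{9}$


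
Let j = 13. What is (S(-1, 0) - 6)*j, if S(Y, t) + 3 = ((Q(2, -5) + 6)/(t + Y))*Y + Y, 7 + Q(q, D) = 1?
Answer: -130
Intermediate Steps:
Q(q, D) = -6 (Q(q, D) = -7 + 1 = -6)
S(Y, t) = -3 + Y (S(Y, t) = -3 + (((-6 + 6)/(t + Y))*Y + Y) = -3 + ((0/(Y + t))*Y + Y) = -3 + (0*Y + Y) = -3 + (0 + Y) = -3 + Y)
(S(-1, 0) - 6)*j = ((-3 - 1) - 6)*13 = (-4 - 6)*13 = -10*13 = -130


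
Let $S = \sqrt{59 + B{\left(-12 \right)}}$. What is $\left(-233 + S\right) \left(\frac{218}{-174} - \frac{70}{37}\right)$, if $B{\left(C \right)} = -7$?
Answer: $\frac{2358659}{3219} - \frac{20246 \sqrt{13}}{3219} \approx 710.05$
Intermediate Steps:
$S = 2 \sqrt{13}$ ($S = \sqrt{59 - 7} = \sqrt{52} = 2 \sqrt{13} \approx 7.2111$)
$\left(-233 + S\right) \left(\frac{218}{-174} - \frac{70}{37}\right) = \left(-233 + 2 \sqrt{13}\right) \left(\frac{218}{-174} - \frac{70}{37}\right) = \left(-233 + 2 \sqrt{13}\right) \left(218 \left(- \frac{1}{174}\right) - \frac{70}{37}\right) = \left(-233 + 2 \sqrt{13}\right) \left(- \frac{109}{87} - \frac{70}{37}\right) = \left(-233 + 2 \sqrt{13}\right) \left(- \frac{10123}{3219}\right) = \frac{2358659}{3219} - \frac{20246 \sqrt{13}}{3219}$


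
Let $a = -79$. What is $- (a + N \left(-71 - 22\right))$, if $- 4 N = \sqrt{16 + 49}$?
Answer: $79 - \frac{93 \sqrt{65}}{4} \approx -108.45$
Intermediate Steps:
$N = - \frac{\sqrt{65}}{4}$ ($N = - \frac{\sqrt{16 + 49}}{4} = - \frac{\sqrt{65}}{4} \approx -2.0156$)
$- (a + N \left(-71 - 22\right)) = - (-79 + - \frac{\sqrt{65}}{4} \left(-71 - 22\right)) = - (-79 + - \frac{\sqrt{65}}{4} \left(-93\right)) = - (-79 + \frac{93 \sqrt{65}}{4}) = 79 - \frac{93 \sqrt{65}}{4}$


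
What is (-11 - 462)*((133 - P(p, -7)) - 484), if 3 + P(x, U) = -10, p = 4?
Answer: 159874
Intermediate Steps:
P(x, U) = -13 (P(x, U) = -3 - 10 = -13)
(-11 - 462)*((133 - P(p, -7)) - 484) = (-11 - 462)*((133 - 1*(-13)) - 484) = -473*((133 + 13) - 484) = -473*(146 - 484) = -473*(-338) = 159874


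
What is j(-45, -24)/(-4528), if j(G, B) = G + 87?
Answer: -21/2264 ≈ -0.0092756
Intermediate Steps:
j(G, B) = 87 + G
j(-45, -24)/(-4528) = (87 - 45)/(-4528) = 42*(-1/4528) = -21/2264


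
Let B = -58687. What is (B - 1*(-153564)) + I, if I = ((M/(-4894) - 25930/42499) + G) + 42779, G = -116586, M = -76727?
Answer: 4385485452773/207990106 ≈ 21085.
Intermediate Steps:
I = -15347991834189/207990106 (I = ((-76727/(-4894) - 25930/42499) - 116586) + 42779 = ((-76727*(-1/4894) - 25930*1/42499) - 116586) + 42779 = ((76727/4894 - 25930/42499) - 116586) + 42779 = (3133919353/207990106 - 116586) + 42779 = -24245600578763/207990106 + 42779 = -15347991834189/207990106 ≈ -73792.)
(B - 1*(-153564)) + I = (-58687 - 1*(-153564)) - 15347991834189/207990106 = (-58687 + 153564) - 15347991834189/207990106 = 94877 - 15347991834189/207990106 = 4385485452773/207990106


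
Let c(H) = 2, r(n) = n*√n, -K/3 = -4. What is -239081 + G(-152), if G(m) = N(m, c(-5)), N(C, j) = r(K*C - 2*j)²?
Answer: -6108654633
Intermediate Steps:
K = 12 (K = -3*(-4) = 12)
r(n) = n^(3/2)
N(C, j) = (-2*j + 12*C)³ (N(C, j) = ((12*C - 2*j)^(3/2))² = ((-2*j + 12*C)^(3/2))² = (-2*j + 12*C)³)
G(m) = 8*(-2 + 6*m)³ (G(m) = 8*(-1*2 + 6*m)³ = 8*(-2 + 6*m)³)
-239081 + G(-152) = -239081 + 64*(-1 + 3*(-152))³ = -239081 + 64*(-1 - 456)³ = -239081 + 64*(-457)³ = -239081 + 64*(-95443993) = -239081 - 6108415552 = -6108654633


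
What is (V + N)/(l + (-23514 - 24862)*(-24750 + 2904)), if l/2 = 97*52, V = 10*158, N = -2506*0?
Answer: 395/264208046 ≈ 1.4950e-6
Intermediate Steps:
N = 0
V = 1580
l = 10088 (l = 2*(97*52) = 2*5044 = 10088)
(V + N)/(l + (-23514 - 24862)*(-24750 + 2904)) = (1580 + 0)/(10088 + (-23514 - 24862)*(-24750 + 2904)) = 1580/(10088 - 48376*(-21846)) = 1580/(10088 + 1056822096) = 1580/1056832184 = 1580*(1/1056832184) = 395/264208046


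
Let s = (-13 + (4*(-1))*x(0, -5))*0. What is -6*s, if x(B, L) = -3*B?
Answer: 0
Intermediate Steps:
s = 0 (s = (-13 + (4*(-1))*(-3*0))*0 = (-13 - 4*0)*0 = (-13 + 0)*0 = -13*0 = 0)
-6*s = -6*0 = 0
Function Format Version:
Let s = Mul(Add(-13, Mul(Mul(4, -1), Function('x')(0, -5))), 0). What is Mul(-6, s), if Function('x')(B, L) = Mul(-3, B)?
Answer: 0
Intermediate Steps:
s = 0 (s = Mul(Add(-13, Mul(Mul(4, -1), Mul(-3, 0))), 0) = Mul(Add(-13, Mul(-4, 0)), 0) = Mul(Add(-13, 0), 0) = Mul(-13, 0) = 0)
Mul(-6, s) = Mul(-6, 0) = 0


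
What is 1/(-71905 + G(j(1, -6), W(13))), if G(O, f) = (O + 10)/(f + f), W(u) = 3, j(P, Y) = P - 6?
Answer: -6/431425 ≈ -1.3907e-5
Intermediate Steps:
j(P, Y) = -6 + P
G(O, f) = (10 + O)/(2*f) (G(O, f) = (10 + O)/((2*f)) = (10 + O)*(1/(2*f)) = (10 + O)/(2*f))
1/(-71905 + G(j(1, -6), W(13))) = 1/(-71905 + (1/2)*(10 + (-6 + 1))/3) = 1/(-71905 + (1/2)*(1/3)*(10 - 5)) = 1/(-71905 + (1/2)*(1/3)*5) = 1/(-71905 + 5/6) = 1/(-431425/6) = -6/431425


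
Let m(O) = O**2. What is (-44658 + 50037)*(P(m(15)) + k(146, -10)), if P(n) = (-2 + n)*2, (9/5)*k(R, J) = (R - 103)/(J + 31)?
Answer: 151524637/63 ≈ 2.4052e+6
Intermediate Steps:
k(R, J) = 5*(-103 + R)/(9*(31 + J)) (k(R, J) = 5*((R - 103)/(J + 31))/9 = 5*((-103 + R)/(31 + J))/9 = 5*(-103 + R)/(9*(31 + J)))
P(n) = -4 + 2*n
(-44658 + 50037)*(P(m(15)) + k(146, -10)) = (-44658 + 50037)*((-4 + 2*15**2) + 5*(-103 + 146)/(9*(31 - 10))) = 5379*((-4 + 2*225) + (5/9)*43/21) = 5379*((-4 + 450) + (5/9)*(1/21)*43) = 5379*(446 + 215/189) = 5379*(84509/189) = 151524637/63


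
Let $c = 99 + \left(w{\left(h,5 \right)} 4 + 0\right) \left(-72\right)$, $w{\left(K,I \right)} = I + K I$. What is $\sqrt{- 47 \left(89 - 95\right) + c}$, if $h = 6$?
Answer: $i \sqrt{9699} \approx 98.484 i$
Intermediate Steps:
$w{\left(K,I \right)} = I + I K$
$c = -9981$ ($c = 99 + \left(5 \left(1 + 6\right) 4 + 0\right) \left(-72\right) = 99 + \left(5 \cdot 7 \cdot 4 + 0\right) \left(-72\right) = 99 + \left(35 \cdot 4 + 0\right) \left(-72\right) = 99 + \left(140 + 0\right) \left(-72\right) = 99 + 140 \left(-72\right) = 99 - 10080 = -9981$)
$\sqrt{- 47 \left(89 - 95\right) + c} = \sqrt{- 47 \left(89 - 95\right) - 9981} = \sqrt{\left(-47\right) \left(-6\right) - 9981} = \sqrt{282 - 9981} = \sqrt{-9699} = i \sqrt{9699}$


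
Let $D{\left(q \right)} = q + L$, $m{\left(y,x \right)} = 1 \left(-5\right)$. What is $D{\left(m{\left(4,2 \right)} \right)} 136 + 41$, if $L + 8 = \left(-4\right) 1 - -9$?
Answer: $-1047$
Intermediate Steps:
$m{\left(y,x \right)} = -5$
$L = -3$ ($L = -8 - -5 = -8 + \left(-4 + \left(12 - 3\right)\right) = -8 + \left(-4 + 9\right) = -8 + 5 = -3$)
$D{\left(q \right)} = -3 + q$ ($D{\left(q \right)} = q - 3 = -3 + q$)
$D{\left(m{\left(4,2 \right)} \right)} 136 + 41 = \left(-3 - 5\right) 136 + 41 = \left(-8\right) 136 + 41 = -1088 + 41 = -1047$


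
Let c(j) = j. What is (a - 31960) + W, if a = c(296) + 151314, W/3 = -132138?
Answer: -276764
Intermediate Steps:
W = -396414 (W = 3*(-132138) = -396414)
a = 151610 (a = 296 + 151314 = 151610)
(a - 31960) + W = (151610 - 31960) - 396414 = 119650 - 396414 = -276764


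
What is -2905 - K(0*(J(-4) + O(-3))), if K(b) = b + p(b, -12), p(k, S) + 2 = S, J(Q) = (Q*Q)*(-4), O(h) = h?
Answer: -2891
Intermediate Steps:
J(Q) = -4*Q² (J(Q) = Q²*(-4) = -4*Q²)
p(k, S) = -2 + S
K(b) = -14 + b (K(b) = b + (-2 - 12) = b - 14 = -14 + b)
-2905 - K(0*(J(-4) + O(-3))) = -2905 - (-14 + 0*(-4*(-4)² - 3)) = -2905 - (-14 + 0*(-4*16 - 3)) = -2905 - (-14 + 0*(-64 - 3)) = -2905 - (-14 + 0*(-67)) = -2905 - (-14 + 0) = -2905 - 1*(-14) = -2905 + 14 = -2891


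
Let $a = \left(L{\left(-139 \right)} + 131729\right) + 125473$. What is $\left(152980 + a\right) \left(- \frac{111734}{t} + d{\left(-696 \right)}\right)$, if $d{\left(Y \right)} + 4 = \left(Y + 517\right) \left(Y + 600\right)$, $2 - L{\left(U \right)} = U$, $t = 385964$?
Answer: $\frac{1360374572220439}{192982} \approx 7.0492 \cdot 10^{9}$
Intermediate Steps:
$L{\left(U \right)} = 2 - U$
$d{\left(Y \right)} = -4 + \left(517 + Y\right) \left(600 + Y\right)$ ($d{\left(Y \right)} = -4 + \left(Y + 517\right) \left(Y + 600\right) = -4 + \left(517 + Y\right) \left(600 + Y\right)$)
$a = 257343$ ($a = \left(\left(2 - -139\right) + 131729\right) + 125473 = \left(\left(2 + 139\right) + 131729\right) + 125473 = \left(141 + 131729\right) + 125473 = 131870 + 125473 = 257343$)
$\left(152980 + a\right) \left(- \frac{111734}{t} + d{\left(-696 \right)}\right) = \left(152980 + 257343\right) \left(- \frac{111734}{385964} + \left(310196 + \left(-696\right)^{2} + 1117 \left(-696\right)\right)\right) = 410323 \left(\left(-111734\right) \frac{1}{385964} + \left(310196 + 484416 - 777432\right)\right) = 410323 \left(- \frac{55867}{192982} + 17180\right) = 410323 \cdot \frac{3315374893}{192982} = \frac{1360374572220439}{192982}$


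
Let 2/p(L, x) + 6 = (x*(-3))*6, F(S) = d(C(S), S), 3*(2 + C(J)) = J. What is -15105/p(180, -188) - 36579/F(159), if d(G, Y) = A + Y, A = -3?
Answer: -1326654133/52 ≈ -2.5513e+7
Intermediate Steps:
C(J) = -2 + J/3
d(G, Y) = -3 + Y
F(S) = -3 + S
p(L, x) = 2/(-6 - 18*x) (p(L, x) = 2/(-6 + (x*(-3))*6) = 2/(-6 - 3*x*6) = 2/(-6 - 18*x))
-15105/p(180, -188) - 36579/F(159) = -15105/((-1/(3 + 9*(-188)))) - 36579/(-3 + 159) = -15105/((-1/(3 - 1692))) - 36579/156 = -15105/((-1/(-1689))) - 36579*1/156 = -15105/((-1*(-1/1689))) - 12193/52 = -15105/1/1689 - 12193/52 = -15105*1689 - 12193/52 = -25512345 - 12193/52 = -1326654133/52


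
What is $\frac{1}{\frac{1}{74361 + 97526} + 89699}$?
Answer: $\frac{171887}{15418092014} \approx 1.1148 \cdot 10^{-5}$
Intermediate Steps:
$\frac{1}{\frac{1}{74361 + 97526} + 89699} = \frac{1}{\frac{1}{171887} + 89699} = \frac{1}{\frac{15418092014}{171887}} = \frac{171887}{15418092014}$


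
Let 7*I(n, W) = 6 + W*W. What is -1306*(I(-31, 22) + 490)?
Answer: -731360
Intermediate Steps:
I(n, W) = 6/7 + W²/7 (I(n, W) = (6 + W*W)/7 = (6 + W²)/7 = 6/7 + W²/7)
-1306*(I(-31, 22) + 490) = -1306*((6/7 + (⅐)*22²) + 490) = -1306*((6/7 + (⅐)*484) + 490) = -1306*((6/7 + 484/7) + 490) = -1306*(70 + 490) = -1306*560 = -731360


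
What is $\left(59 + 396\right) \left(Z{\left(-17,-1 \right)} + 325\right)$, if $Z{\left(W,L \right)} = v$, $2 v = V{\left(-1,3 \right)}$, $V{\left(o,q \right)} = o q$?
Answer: $\frac{294385}{2} \approx 1.4719 \cdot 10^{5}$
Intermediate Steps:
$v = - \frac{3}{2}$ ($v = \frac{\left(-1\right) 3}{2} = \frac{1}{2} \left(-3\right) = - \frac{3}{2} \approx -1.5$)
$Z{\left(W,L \right)} = - \frac{3}{2}$
$\left(59 + 396\right) \left(Z{\left(-17,-1 \right)} + 325\right) = \left(59 + 396\right) \left(- \frac{3}{2} + 325\right) = 455 \cdot \frac{647}{2} = \frac{294385}{2}$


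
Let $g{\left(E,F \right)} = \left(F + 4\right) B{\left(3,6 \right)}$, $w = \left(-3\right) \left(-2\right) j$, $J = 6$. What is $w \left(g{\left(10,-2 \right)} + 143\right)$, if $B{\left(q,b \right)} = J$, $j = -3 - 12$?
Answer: $-13950$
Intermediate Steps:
$j = -15$ ($j = -3 - 12 = -15$)
$B{\left(q,b \right)} = 6$
$w = -90$ ($w = \left(-3\right) \left(-2\right) \left(-15\right) = 6 \left(-15\right) = -90$)
$g{\left(E,F \right)} = 24 + 6 F$ ($g{\left(E,F \right)} = \left(F + 4\right) 6 = \left(4 + F\right) 6 = 24 + 6 F$)
$w \left(g{\left(10,-2 \right)} + 143\right) = - 90 \left(\left(24 + 6 \left(-2\right)\right) + 143\right) = - 90 \left(\left(24 - 12\right) + 143\right) = - 90 \left(12 + 143\right) = \left(-90\right) 155 = -13950$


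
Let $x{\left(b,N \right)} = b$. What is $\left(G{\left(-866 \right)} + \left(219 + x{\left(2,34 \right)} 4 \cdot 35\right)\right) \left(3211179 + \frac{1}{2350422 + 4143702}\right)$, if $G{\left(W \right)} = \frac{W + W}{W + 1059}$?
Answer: $\frac{50570451934577725}{32137588} \approx 1.5736 \cdot 10^{9}$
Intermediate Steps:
$G{\left(W \right)} = \frac{2 W}{1059 + W}$
$\left(G{\left(-866 \right)} + \left(219 + x{\left(2,34 \right)} 4 \cdot 35\right)\right) \left(3211179 + \frac{1}{2350422 + 4143702}\right) = \left(2 \left(-866\right) \frac{1}{1059 - 866} + \left(219 + 2 \cdot 4 \cdot 35\right)\right) \left(3211179 + \frac{1}{2350422 + 4143702}\right) = \left(2 \left(-866\right) \frac{1}{193} + \left(219 + 2 \cdot 140\right)\right) \left(3211179 + \frac{1}{6494124}\right) = \left(2 \left(-866\right) \frac{1}{193} + \left(219 + 280\right)\right) \left(3211179 + \frac{1}{6494124}\right) = \left(- \frac{1732}{193} + 499\right) \frac{20853794612197}{6494124} = \frac{94575}{193} \cdot \frac{20853794612197}{6494124} = \frac{50570451934577725}{32137588}$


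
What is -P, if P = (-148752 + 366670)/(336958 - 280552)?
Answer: -108959/28203 ≈ -3.8634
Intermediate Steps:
P = 108959/28203 (P = 217918/56406 = 217918*(1/56406) = 108959/28203 ≈ 3.8634)
-P = -1*108959/28203 = -108959/28203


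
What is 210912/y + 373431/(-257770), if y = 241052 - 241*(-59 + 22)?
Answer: -12993129133/21478169710 ≈ -0.60495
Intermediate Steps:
y = 249969 (y = 241052 - 241*(-37) = 241052 - 1*(-8917) = 241052 + 8917 = 249969)
210912/y + 373431/(-257770) = 210912/249969 + 373431/(-257770) = 210912*(1/249969) + 373431*(-1/257770) = 70304/83323 - 373431/257770 = -12993129133/21478169710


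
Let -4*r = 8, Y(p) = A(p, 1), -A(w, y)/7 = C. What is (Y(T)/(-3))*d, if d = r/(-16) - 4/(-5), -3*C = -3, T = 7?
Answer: 259/120 ≈ 2.1583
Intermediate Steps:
C = 1 (C = -⅓*(-3) = 1)
A(w, y) = -7 (A(w, y) = -7*1 = -7)
Y(p) = -7
r = -2 (r = -¼*8 = -2)
d = 37/40 (d = -2/(-16) - 4/(-5) = -2*(-1/16) - 4*(-⅕) = ⅛ + ⅘ = 37/40 ≈ 0.92500)
(Y(T)/(-3))*d = -7/(-3)*(37/40) = -7*(-⅓)*(37/40) = (7/3)*(37/40) = 259/120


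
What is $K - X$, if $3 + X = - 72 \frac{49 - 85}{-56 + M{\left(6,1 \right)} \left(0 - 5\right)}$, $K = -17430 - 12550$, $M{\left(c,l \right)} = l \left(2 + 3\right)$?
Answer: $-29945$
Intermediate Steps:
$M{\left(c,l \right)} = 5 l$ ($M{\left(c,l \right)} = l 5 = 5 l$)
$K = -29980$ ($K = -17430 - 12550 = -29980$)
$X = -35$ ($X = -3 - 72 \frac{49 - 85}{-56 + 5 \cdot 1 \left(0 - 5\right)} = -3 - 72 \left(- \frac{36}{-56 + 5 \left(-5\right)}\right) = -3 - 72 \left(- \frac{36}{-56 - 25}\right) = -3 - 72 \left(- \frac{36}{-81}\right) = -3 - 72 \left(\left(-36\right) \left(- \frac{1}{81}\right)\right) = -3 - 32 = -35$)
$K - X = -29980 - -35 = -29980 + 35 = -29945$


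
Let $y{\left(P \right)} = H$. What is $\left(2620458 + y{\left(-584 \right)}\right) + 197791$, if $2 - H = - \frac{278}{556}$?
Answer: $\frac{5636503}{2} \approx 2.8183 \cdot 10^{6}$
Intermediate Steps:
$H = \frac{5}{2}$ ($H = 2 - - \frac{278}{556} = 2 - \left(-278\right) \frac{1}{556} = 2 - - \frac{1}{2} = 2 + \frac{1}{2} = \frac{5}{2} \approx 2.5$)
$y{\left(P \right)} = \frac{5}{2}$
$\left(2620458 + y{\left(-584 \right)}\right) + 197791 = \left(2620458 + \frac{5}{2}\right) + 197791 = \frac{5240921}{2} + 197791 = \frac{5636503}{2}$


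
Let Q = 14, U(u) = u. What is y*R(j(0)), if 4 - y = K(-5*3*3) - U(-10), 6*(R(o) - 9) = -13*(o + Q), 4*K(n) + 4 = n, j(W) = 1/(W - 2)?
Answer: -2025/16 ≈ -126.56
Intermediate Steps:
j(W) = 1/(-2 + W)
K(n) = -1 + n/4
R(o) = -64/3 - 13*o/6 (R(o) = 9 + (-13*(o + 14))/6 = 9 + (-13*(14 + o))/6 = 9 + (-182 - 13*o)/6 = 9 + (-91/3 - 13*o/6) = -64/3 - 13*o/6)
y = 25/4 (y = 4 - ((-1 + (-5*3*3)/4) - 1*(-10)) = 4 - ((-1 + (-15*3)/4) + 10) = 4 - ((-1 + (¼)*(-45)) + 10) = 4 - ((-1 - 45/4) + 10) = 4 - (-49/4 + 10) = 4 - 1*(-9/4) = 4 + 9/4 = 25/4 ≈ 6.2500)
y*R(j(0)) = 25*(-64/3 - 13/(6*(-2 + 0)))/4 = 25*(-64/3 - 13/6/(-2))/4 = 25*(-64/3 - 13/6*(-½))/4 = 25*(-64/3 + 13/12)/4 = (25/4)*(-81/4) = -2025/16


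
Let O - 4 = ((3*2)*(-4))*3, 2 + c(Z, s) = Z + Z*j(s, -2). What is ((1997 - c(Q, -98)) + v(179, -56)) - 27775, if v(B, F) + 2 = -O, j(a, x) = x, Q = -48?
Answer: -25758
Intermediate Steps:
c(Z, s) = -2 - Z (c(Z, s) = -2 + (Z + Z*(-2)) = -2 + (Z - 2*Z) = -2 - Z)
O = -68 (O = 4 + ((3*2)*(-4))*3 = 4 + (6*(-4))*3 = 4 - 24*3 = 4 - 72 = -68)
v(B, F) = 66 (v(B, F) = -2 - 1*(-68) = -2 + 68 = 66)
((1997 - c(Q, -98)) + v(179, -56)) - 27775 = ((1997 - (-2 - 1*(-48))) + 66) - 27775 = ((1997 - (-2 + 48)) + 66) - 27775 = ((1997 - 1*46) + 66) - 27775 = ((1997 - 46) + 66) - 27775 = (1951 + 66) - 27775 = 2017 - 27775 = -25758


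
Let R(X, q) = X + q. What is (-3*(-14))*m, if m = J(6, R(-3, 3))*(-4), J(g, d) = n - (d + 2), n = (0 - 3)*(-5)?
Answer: -2184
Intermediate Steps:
n = 15 (n = -3*(-5) = 15)
J(g, d) = 13 - d (J(g, d) = 15 - (d + 2) = 15 - (2 + d) = 15 + (-2 - d) = 13 - d)
m = -52 (m = (13 - (-3 + 3))*(-4) = (13 - 1*0)*(-4) = (13 + 0)*(-4) = 13*(-4) = -52)
(-3*(-14))*m = -3*(-14)*(-52) = 42*(-52) = -2184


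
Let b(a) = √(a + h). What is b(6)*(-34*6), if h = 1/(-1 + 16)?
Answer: -68*√1365/5 ≈ -502.46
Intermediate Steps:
h = 1/15 ≈ 0.066667
b(a) = √(1/15 + a) (b(a) = √(a + 1/15) = √(1/15 + a))
b(6)*(-34*6) = (√(15 + 225*6)/15)*(-34*6) = (√(15 + 1350)/15)*(-204) = (√1365/15)*(-204) = -68*√1365/5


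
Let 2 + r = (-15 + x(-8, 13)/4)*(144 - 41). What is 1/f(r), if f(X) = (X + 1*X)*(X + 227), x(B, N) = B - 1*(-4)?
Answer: 1/4695900 ≈ 2.1295e-7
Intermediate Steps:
x(B, N) = 4 + B (x(B, N) = B + 4 = 4 + B)
r = -1650 (r = -2 + (-15 + (4 - 8)/4)*(144 - 41) = -2 + (-15 - 4*¼)*103 = -2 + (-15 - 1)*103 = -2 - 16*103 = -2 - 1648 = -1650)
f(X) = 2*X*(227 + X) (f(X) = (X + X)*(227 + X) = (2*X)*(227 + X) = 2*X*(227 + X))
1/f(r) = 1/(2*(-1650)*(227 - 1650)) = 1/(2*(-1650)*(-1423)) = 1/4695900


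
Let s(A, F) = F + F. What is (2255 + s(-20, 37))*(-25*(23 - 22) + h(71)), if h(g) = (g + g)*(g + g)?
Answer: 46903731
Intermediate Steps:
s(A, F) = 2*F
h(g) = 4*g² (h(g) = (2*g)*(2*g) = 4*g²)
(2255 + s(-20, 37))*(-25*(23 - 22) + h(71)) = (2255 + 2*37)*(-25*(23 - 22) + 4*71²) = (2255 + 74)*(-25*1 + 4*5041) = 2329*(-25 + 20164) = 2329*20139 = 46903731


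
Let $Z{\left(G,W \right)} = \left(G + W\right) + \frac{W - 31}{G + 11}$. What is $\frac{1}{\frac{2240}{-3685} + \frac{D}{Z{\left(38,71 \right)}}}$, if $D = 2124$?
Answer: $\frac{3965797}{74293324} \approx 0.05338$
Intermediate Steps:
$Z{\left(G,W \right)} = G + W + \frac{-31 + W}{11 + G}$ ($Z{\left(G,W \right)} = \left(G + W\right) + \frac{-31 + W}{11 + G} = G + W + \frac{-31 + W}{11 + G}$)
$\frac{1}{\frac{2240}{-3685} + \frac{D}{Z{\left(38,71 \right)}}} = \frac{1}{\frac{2240}{-3685} + \frac{2124}{\frac{1}{11 + 38} \left(-31 + 38^{2} + 11 \cdot 38 + 12 \cdot 71 + 38 \cdot 71\right)}} = \frac{1}{2240 \left(- \frac{1}{3685}\right) + \frac{2124}{\frac{1}{49} \left(-31 + 1444 + 418 + 852 + 2698\right)}} = \frac{1}{- \frac{448}{737} + \frac{2124}{\frac{1}{49} \cdot 5381}} = \frac{1}{- \frac{448}{737} + \frac{2124}{\frac{5381}{49}}} = \frac{1}{- \frac{448}{737} + 2124 \cdot \frac{49}{5381}} = \frac{1}{- \frac{448}{737} + \frac{104076}{5381}} = \frac{1}{\frac{74293324}{3965797}} = \frac{3965797}{74293324}$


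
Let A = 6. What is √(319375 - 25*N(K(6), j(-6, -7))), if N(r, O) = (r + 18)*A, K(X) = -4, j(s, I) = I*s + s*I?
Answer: 35*√259 ≈ 563.27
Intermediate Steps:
j(s, I) = 2*I*s (j(s, I) = I*s + I*s = 2*I*s)
N(r, O) = 108 + 6*r (N(r, O) = (r + 18)*6 = (18 + r)*6 = 108 + 6*r)
√(319375 - 25*N(K(6), j(-6, -7))) = √(319375 - 25*(108 + 6*(-4))) = √(319375 - 25*(108 - 24)) = √(319375 - 25*84) = √(319375 - 2100) = √317275 = 35*√259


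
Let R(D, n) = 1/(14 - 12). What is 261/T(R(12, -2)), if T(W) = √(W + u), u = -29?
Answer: -87*I*√114/19 ≈ -48.89*I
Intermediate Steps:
R(D, n) = ½ (R(D, n) = 1/2 = ½)
T(W) = √(-29 + W) (T(W) = √(W - 29) = √(-29 + W))
261/T(R(12, -2)) = 261/(√(-29 + ½)) = 261/(√(-57/2)) = 261/((I*√114/2)) = 261*(-I*√114/57) = -87*I*√114/19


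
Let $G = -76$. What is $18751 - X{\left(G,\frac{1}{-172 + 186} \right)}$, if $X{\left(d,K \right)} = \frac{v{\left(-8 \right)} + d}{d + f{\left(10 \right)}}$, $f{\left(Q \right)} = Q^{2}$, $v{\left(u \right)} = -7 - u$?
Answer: $\frac{150033}{8} \approx 18754.0$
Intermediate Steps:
$X{\left(d,K \right)} = \frac{1 + d}{100 + d}$ ($X{\left(d,K \right)} = \frac{\left(-7 - -8\right) + d}{d + 10^{2}} = \frac{\left(-7 + 8\right) + d}{d + 100} = \frac{1 + d}{100 + d}$)
$18751 - X{\left(G,\frac{1}{-172 + 186} \right)} = 18751 - \frac{1 - 76}{100 - 76} = 18751 - \frac{1}{24} \left(-75\right) = 18751 - - \frac{25}{8} = 18751 + \frac{25}{8} = \frac{150033}{8}$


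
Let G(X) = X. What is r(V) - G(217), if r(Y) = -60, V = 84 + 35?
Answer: -277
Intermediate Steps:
V = 119
r(V) - G(217) = -60 - 1*217 = -60 - 217 = -277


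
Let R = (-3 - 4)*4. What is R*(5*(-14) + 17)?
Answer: 1484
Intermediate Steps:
R = -28 (R = -7*4 = -28)
R*(5*(-14) + 17) = -28*(5*(-14) + 17) = -28*(-70 + 17) = -28*(-53) = 1484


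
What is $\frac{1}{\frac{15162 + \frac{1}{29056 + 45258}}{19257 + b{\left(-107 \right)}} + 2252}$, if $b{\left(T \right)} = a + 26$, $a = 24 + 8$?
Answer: $\frac{1435374910}{3233591046189} \approx 0.00044389$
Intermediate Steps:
$a = 32$
$b{\left(T \right)} = 58$ ($b{\left(T \right)} = 32 + 26 = 58$)
$\frac{1}{\frac{15162 + \frac{1}{29056 + 45258}}{19257 + b{\left(-107 \right)}} + 2252} = \frac{1}{\frac{15162 + \frac{1}{29056 + 45258}}{19257 + 58} + 2252} = \frac{1}{\frac{15162 + \frac{1}{74314}}{19315} + 2252} = \frac{1}{\left(15162 + \frac{1}{74314}\right) \frac{1}{19315} + 2252} = \frac{1}{\frac{1126748869}{74314} \cdot \frac{1}{19315} + 2252} = \frac{1}{\frac{1126748869}{1435374910} + 2252} = \frac{1}{\frac{3233591046189}{1435374910}} = \frac{1435374910}{3233591046189}$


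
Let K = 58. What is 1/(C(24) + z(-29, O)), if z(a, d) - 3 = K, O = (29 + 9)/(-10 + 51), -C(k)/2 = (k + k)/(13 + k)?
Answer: 37/2161 ≈ 0.017122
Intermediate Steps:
C(k) = -4*k/(13 + k) (C(k) = -2*(k + k)/(13 + k) = -2*2*k/(13 + k) = -4*k/(13 + k))
O = 38/41 ≈ 0.92683
z(a, d) = 61 (z(a, d) = 3 + 58 = 61)
1/(C(24) + z(-29, O)) = 1/(-4*24/(13 + 24) + 61) = 1/(-4*24/37 + 61) = 1/(-4*24*1/37 + 61) = 1/(-96/37 + 61) = 1/(2161/37) = 37/2161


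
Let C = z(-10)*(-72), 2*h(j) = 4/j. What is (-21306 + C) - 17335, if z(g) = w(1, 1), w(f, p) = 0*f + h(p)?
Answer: -38785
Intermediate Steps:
h(j) = 2/j (h(j) = (4/j)/2 = 2/j)
w(f, p) = 2/p (w(f, p) = 0*f + 2/p = 0 + 2/p = 2/p)
z(g) = 2 (z(g) = 2/1 = 2*1 = 2)
C = -144 (C = 2*(-72) = -144)
(-21306 + C) - 17335 = (-21306 - 144) - 17335 = -21450 - 17335 = -38785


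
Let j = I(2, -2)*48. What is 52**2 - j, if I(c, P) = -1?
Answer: 2752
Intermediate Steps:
j = -48 (j = -1*48 = -48)
52**2 - j = 52**2 - 1*(-48) = 2704 + 48 = 2752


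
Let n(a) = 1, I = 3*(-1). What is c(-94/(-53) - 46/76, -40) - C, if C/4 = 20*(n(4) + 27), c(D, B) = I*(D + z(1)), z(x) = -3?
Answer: -4500293/2014 ≈ -2234.5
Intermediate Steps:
I = -3
c(D, B) = 9 - 3*D (c(D, B) = -3*(D - 3) = -3*(-3 + D) = 9 - 3*D)
C = 2240 (C = 4*(20*(1 + 27)) = 4*(20*28) = 4*560 = 2240)
c(-94/(-53) - 46/76, -40) - C = (9 - 3*(-94/(-53) - 46/76)) - 1*2240 = (9 - 3*(-94*(-1/53) - 46*1/76)) - 2240 = (9 - 3*(94/53 - 23/38)) - 2240 = (9 - 3*2353/2014) - 2240 = (9 - 7059/2014) - 2240 = 11067/2014 - 2240 = -4500293/2014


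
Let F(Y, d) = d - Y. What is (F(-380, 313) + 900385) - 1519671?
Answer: -618593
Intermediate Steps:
(F(-380, 313) + 900385) - 1519671 = ((313 - 1*(-380)) + 900385) - 1519671 = ((313 + 380) + 900385) - 1519671 = (693 + 900385) - 1519671 = 901078 - 1519671 = -618593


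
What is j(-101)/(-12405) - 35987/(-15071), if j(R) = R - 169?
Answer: 4290361/1780531 ≈ 2.4096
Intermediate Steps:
j(R) = -169 + R
j(-101)/(-12405) - 35987/(-15071) = (-169 - 101)/(-12405) - 35987/(-15071) = -270*(-1/12405) - 35987*(-1/15071) = 18/827 + 5141/2153 = 4290361/1780531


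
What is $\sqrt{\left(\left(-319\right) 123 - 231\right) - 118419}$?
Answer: $3 i \sqrt{17543} \approx 397.35 i$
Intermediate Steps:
$\sqrt{\left(\left(-319\right) 123 - 231\right) - 118419} = \sqrt{\left(-39237 - 231\right) - 118419} = \sqrt{-39468 - 118419} = \sqrt{-157887} = 3 i \sqrt{17543}$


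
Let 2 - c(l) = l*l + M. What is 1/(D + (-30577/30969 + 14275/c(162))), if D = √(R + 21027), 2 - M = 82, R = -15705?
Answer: 1006312781372404122/3492040754988519001247 + 656441828871716484*√5322/3492040754988519001247 ≈ 0.014002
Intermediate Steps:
M = -80 (M = 2 - 1*82 = 2 - 82 = -80)
c(l) = 82 - l² (c(l) = 2 - (l*l - 80) = 2 - (l² - 80) = 2 - (-80 + l²) = 2 + (80 - l²) = 82 - l²)
D = √5322 (D = √(-15705 + 21027) = √5322 ≈ 72.952)
1/(D + (-30577/30969 + 14275/c(162))) = 1/(√5322 + (-30577/30969 + 14275/(82 - 1*162²))) = 1/(√5322 + (-30577*1/30969 + 14275/(82 - 1*26244))) = 1/(√5322 + (-30577/30969 + 14275/(82 - 26244))) = 1/(√5322 + (-30577/30969 + 14275/(-26162))) = 1/(√5322 + (-30577/30969 + 14275*(-1/26162))) = 1/(√5322 + (-30577/30969 - 14275/26162)) = 1/(√5322 - 1242037949/810210978) = 1/(-1242037949/810210978 + √5322)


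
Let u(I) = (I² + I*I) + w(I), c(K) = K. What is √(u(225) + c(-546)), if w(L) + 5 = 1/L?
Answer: 2*√5664319/15 ≈ 317.33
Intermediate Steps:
w(L) = -5 + 1/L
u(I) = -5 + 1/I + 2*I² (u(I) = (I² + I*I) + (-5 + 1/I) = (I² + I²) + (-5 + 1/I) = 2*I² + (-5 + 1/I) = -5 + 1/I + 2*I²)
√(u(225) + c(-546)) = √((-5 + 1/225 + 2*225²) - 546) = √((-5 + 1/225 + 2*50625) - 546) = √((-5 + 1/225 + 101250) - 546) = √(22780126/225 - 546) = √(22657276/225) = 2*√5664319/15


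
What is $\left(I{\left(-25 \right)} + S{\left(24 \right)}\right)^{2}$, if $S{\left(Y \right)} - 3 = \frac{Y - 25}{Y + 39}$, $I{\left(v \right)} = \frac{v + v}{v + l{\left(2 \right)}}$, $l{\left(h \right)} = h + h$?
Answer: $\frac{114244}{3969} \approx 28.784$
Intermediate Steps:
$l{\left(h \right)} = 2 h$
$I{\left(v \right)} = \frac{2 v}{4 + v}$ ($I{\left(v \right)} = \frac{v + v}{v + 2 \cdot 2} = \frac{2 v}{v + 4} = \frac{2 v}{4 + v}$)
$S{\left(Y \right)} = 3 + \frac{-25 + Y}{39 + Y}$ ($S{\left(Y \right)} = 3 + \frac{Y - 25}{Y + 39} = 3 + \frac{-25 + Y}{39 + Y}$)
$\left(I{\left(-25 \right)} + S{\left(24 \right)}\right)^{2} = \left(2 \left(-25\right) \frac{1}{4 - 25} + \frac{4 \left(23 + 24\right)}{39 + 24}\right)^{2} = \left(2 \left(-25\right) \frac{1}{-21} + 4 \cdot \frac{1}{63} \cdot 47\right)^{2} = \left(2 \left(-25\right) \left(- \frac{1}{21}\right) + 4 \cdot \frac{1}{63} \cdot 47\right)^{2} = \left(\frac{50}{21} + \frac{188}{63}\right)^{2} = \left(\frac{338}{63}\right)^{2} = \frac{114244}{3969}$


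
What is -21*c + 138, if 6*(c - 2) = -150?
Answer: 621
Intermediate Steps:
c = -23 (c = 2 + (⅙)*(-150) = 2 - 25 = -23)
-21*c + 138 = -21*(-23) + 138 = 483 + 138 = 621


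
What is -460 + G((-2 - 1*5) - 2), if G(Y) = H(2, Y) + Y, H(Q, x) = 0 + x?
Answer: -478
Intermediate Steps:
H(Q, x) = x
G(Y) = 2*Y (G(Y) = Y + Y = 2*Y)
-460 + G((-2 - 1*5) - 2) = -460 + 2*((-2 - 1*5) - 2) = -460 + 2*((-2 - 5) - 2) = -460 + 2*(-7 - 2) = -460 + 2*(-9) = -460 - 18 = -478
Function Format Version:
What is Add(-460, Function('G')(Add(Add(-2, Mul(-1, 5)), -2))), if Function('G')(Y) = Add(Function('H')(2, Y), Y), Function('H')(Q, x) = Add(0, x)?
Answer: -478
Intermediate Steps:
Function('H')(Q, x) = x
Function('G')(Y) = Mul(2, Y) (Function('G')(Y) = Add(Y, Y) = Mul(2, Y))
Add(-460, Function('G')(Add(Add(-2, Mul(-1, 5)), -2))) = Add(-460, Mul(2, Add(Add(-2, Mul(-1, 5)), -2))) = Add(-460, Mul(2, Add(Add(-2, -5), -2))) = Add(-460, Mul(2, Add(-7, -2))) = Add(-460, Mul(2, -9)) = Add(-460, -18) = -478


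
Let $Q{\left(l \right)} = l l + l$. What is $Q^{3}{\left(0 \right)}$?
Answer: $0$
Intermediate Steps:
$Q{\left(l \right)} = l + l^{2}$ ($Q{\left(l \right)} = l^{2} + l = l + l^{2}$)
$Q^{3}{\left(0 \right)} = \left(0 \left(1 + 0\right)\right)^{3} = \left(0 \cdot 1\right)^{3} = 0^{3} = 0$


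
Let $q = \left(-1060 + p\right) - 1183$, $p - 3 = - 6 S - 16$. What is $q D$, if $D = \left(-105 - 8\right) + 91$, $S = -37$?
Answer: $44748$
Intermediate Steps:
$p = 209$ ($p = 3 - -206 = 3 + \left(222 - 16\right) = 3 + 206 = 209$)
$q = -2034$ ($q = \left(-1060 + 209\right) - 1183 = -851 - 1183 = -2034$)
$D = -22$ ($D = -113 + 91 = -22$)
$q D = \left(-2034\right) \left(-22\right) = 44748$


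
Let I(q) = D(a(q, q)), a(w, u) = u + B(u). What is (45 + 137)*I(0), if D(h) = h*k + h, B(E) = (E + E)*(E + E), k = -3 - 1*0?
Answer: 0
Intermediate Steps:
k = -3 (k = -3 + 0 = -3)
B(E) = 4*E**2 (B(E) = (2*E)*(2*E) = 4*E**2)
a(w, u) = u + 4*u**2
D(h) = -2*h (D(h) = h*(-3) + h = -3*h + h = -2*h)
I(q) = -2*q*(1 + 4*q)
(45 + 137)*I(0) = (45 + 137)*(2*0*(-1 - 4*0)) = 182*(2*0*(-1 + 0)) = 182*(2*0*(-1)) = 182*0 = 0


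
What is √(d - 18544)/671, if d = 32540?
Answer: 2*√3499/671 ≈ 0.17631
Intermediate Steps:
√(d - 18544)/671 = √(32540 - 18544)/671 = √13996*(1/671) = (2*√3499)*(1/671) = 2*√3499/671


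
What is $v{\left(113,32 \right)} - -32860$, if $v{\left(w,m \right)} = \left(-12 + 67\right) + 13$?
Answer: $32928$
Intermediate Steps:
$v{\left(w,m \right)} = 68$ ($v{\left(w,m \right)} = 55 + 13 = 68$)
$v{\left(113,32 \right)} - -32860 = 68 - -32860 = 68 + 32860 = 32928$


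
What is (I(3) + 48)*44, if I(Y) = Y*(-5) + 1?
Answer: 1496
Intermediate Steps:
I(Y) = 1 - 5*Y (I(Y) = -5*Y + 1 = 1 - 5*Y)
(I(3) + 48)*44 = ((1 - 5*3) + 48)*44 = ((1 - 15) + 48)*44 = (-14 + 48)*44 = 34*44 = 1496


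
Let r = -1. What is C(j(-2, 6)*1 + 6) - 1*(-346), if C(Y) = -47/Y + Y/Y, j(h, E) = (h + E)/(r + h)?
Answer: 4717/14 ≈ 336.93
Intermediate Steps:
j(h, E) = (E + h)/(-1 + h) (j(h, E) = (h + E)/(-1 + h) = (E + h)/(-1 + h))
C(Y) = 1 - 47/Y (C(Y) = -47/Y + 1 = 1 - 47/Y)
C(j(-2, 6)*1 + 6) - 1*(-346) = (-47 + (((6 - 2)/(-1 - 2))*1 + 6))/(((6 - 2)/(-1 - 2))*1 + 6) - 1*(-346) = (-47 + ((4/(-3))*1 + 6))/((4/(-3))*1 + 6) + 346 = (-47 + (-1/3*4*1 + 6))/(-1/3*4*1 + 6) + 346 = (-47 + (-4/3*1 + 6))/(-4/3*1 + 6) + 346 = (-47 + (-4/3 + 6))/(-4/3 + 6) + 346 = (-47 + 14/3)/(14/3) + 346 = (3/14)*(-127/3) + 346 = -127/14 + 346 = 4717/14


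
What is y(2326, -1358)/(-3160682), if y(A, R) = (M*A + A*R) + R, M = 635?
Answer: 841528/1580341 ≈ 0.53250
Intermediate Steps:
y(A, R) = R + 635*A + A*R (y(A, R) = (635*A + A*R) + R = R + 635*A + A*R)
y(2326, -1358)/(-3160682) = (-1358 + 635*2326 + 2326*(-1358))/(-3160682) = (-1358 + 1477010 - 3158708)*(-1/3160682) = -1683056*(-1/3160682) = 841528/1580341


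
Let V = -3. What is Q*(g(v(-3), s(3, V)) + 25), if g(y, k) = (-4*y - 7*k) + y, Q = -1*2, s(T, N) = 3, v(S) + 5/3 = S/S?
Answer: -12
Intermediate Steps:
v(S) = -2/3 (v(S) = -5/3 + S/S = -5/3 + 1 = -2/3)
Q = -2
g(y, k) = -7*k - 3*y (g(y, k) = (-7*k - 4*y) + y = -7*k - 3*y)
Q*(g(v(-3), s(3, V)) + 25) = -2*((-7*3 - 3*(-2/3)) + 25) = -2*((-21 + 2) + 25) = -2*(-19 + 25) = -2*6 = -12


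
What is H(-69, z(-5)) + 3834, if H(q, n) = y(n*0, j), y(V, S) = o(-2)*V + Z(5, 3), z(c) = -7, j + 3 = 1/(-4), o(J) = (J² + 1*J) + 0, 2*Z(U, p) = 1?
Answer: 7669/2 ≈ 3834.5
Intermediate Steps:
Z(U, p) = ½ (Z(U, p) = (½)*1 = ½)
o(J) = J + J² (o(J) = (J² + J) + 0 = (J + J²) + 0 = J + J²)
j = -13/4 (j = -3 + 1/(-4) = -3 - ¼ = -13/4 ≈ -3.2500)
y(V, S) = ½ + 2*V (y(V, S) = (-2*(1 - 2))*V + ½ = (-2*(-1))*V + ½ = 2*V + ½ = ½ + 2*V)
H(q, n) = ½ (H(q, n) = ½ + 2*(n*0) = ½ + 2*0 = ½ + 0 = ½)
H(-69, z(-5)) + 3834 = ½ + 3834 = 7669/2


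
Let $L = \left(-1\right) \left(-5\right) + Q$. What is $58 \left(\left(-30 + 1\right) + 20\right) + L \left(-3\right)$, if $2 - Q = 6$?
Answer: $-525$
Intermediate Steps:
$Q = -4$ ($Q = 2 - 6 = -4$)
$L = 1$ ($L = \left(-1\right) \left(-5\right) - 4 = 5 - 4 = 1$)
$58 \left(\left(-30 + 1\right) + 20\right) + L \left(-3\right) = 58 \left(\left(-30 + 1\right) + 20\right) + 1 \left(-3\right) = 58 \left(-29 + 20\right) - 3 = 58 \left(-9\right) - 3 = -522 - 3 = -525$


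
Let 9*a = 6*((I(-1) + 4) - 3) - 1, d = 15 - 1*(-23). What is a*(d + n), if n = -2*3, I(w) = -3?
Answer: -416/9 ≈ -46.222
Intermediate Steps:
d = 38 (d = 15 + 23 = 38)
n = -6
a = -13/9 (a = (6*((-3 + 4) - 3) - 1)/9 = (6*(1 - 3) - 1)/9 = (6*(-2) - 1)/9 = (-12 - 1)/9 = (1/9)*(-13) = -13/9 ≈ -1.4444)
a*(d + n) = -13*(38 - 6)/9 = -13/9*32 = -416/9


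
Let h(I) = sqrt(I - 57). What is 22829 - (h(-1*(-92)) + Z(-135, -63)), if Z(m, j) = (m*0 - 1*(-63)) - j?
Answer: 22703 - sqrt(35) ≈ 22697.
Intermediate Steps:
h(I) = sqrt(-57 + I)
Z(m, j) = 63 - j (Z(m, j) = (0 + 63) - j = 63 - j)
22829 - (h(-1*(-92)) + Z(-135, -63)) = 22829 - (sqrt(-57 - 1*(-92)) + (63 - 1*(-63))) = 22829 - (sqrt(-57 + 92) + (63 + 63)) = 22829 - (sqrt(35) + 126) = 22829 - (126 + sqrt(35)) = 22829 + (-126 - sqrt(35)) = 22703 - sqrt(35)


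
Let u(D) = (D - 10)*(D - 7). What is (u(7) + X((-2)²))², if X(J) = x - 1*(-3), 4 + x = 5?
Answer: 16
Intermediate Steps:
x = 1 (x = -4 + 5 = 1)
X(J) = 4 (X(J) = 1 - 1*(-3) = 1 + 3 = 4)
u(D) = (-10 + D)*(-7 + D)
(u(7) + X((-2)²))² = ((70 + 7² - 17*7) + 4)² = ((70 + 49 - 119) + 4)² = (0 + 4)² = 4² = 16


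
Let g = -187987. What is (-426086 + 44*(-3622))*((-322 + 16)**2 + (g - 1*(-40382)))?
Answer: 31596366926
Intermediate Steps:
(-426086 + 44*(-3622))*((-322 + 16)**2 + (g - 1*(-40382))) = (-426086 + 44*(-3622))*((-322 + 16)**2 + (-187987 - 1*(-40382))) = (-426086 - 159368)*((-306)**2 + (-187987 + 40382)) = -585454*(93636 - 147605) = -585454*(-53969) = 31596366926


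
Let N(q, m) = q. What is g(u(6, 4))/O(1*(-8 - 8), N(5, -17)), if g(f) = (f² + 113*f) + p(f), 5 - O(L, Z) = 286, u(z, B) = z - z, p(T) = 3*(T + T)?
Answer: 0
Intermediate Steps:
p(T) = 6*T (p(T) = 3*(2*T) = 6*T)
u(z, B) = 0
O(L, Z) = -281 (O(L, Z) = 5 - 1*286 = 5 - 286 = -281)
g(f) = f² + 119*f (g(f) = (f² + 113*f) + 6*f = f² + 119*f)
g(u(6, 4))/O(1*(-8 - 8), N(5, -17)) = (0*(119 + 0))/(-281) = (0*119)*(-1/281) = 0*(-1/281) = 0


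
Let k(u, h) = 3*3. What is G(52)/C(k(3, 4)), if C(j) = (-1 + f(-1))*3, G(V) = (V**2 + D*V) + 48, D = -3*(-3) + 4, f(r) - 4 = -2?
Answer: 3428/3 ≈ 1142.7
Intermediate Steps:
f(r) = 2 (f(r) = 4 - 2 = 2)
D = 13 (D = 9 + 4 = 13)
k(u, h) = 9
G(V) = 48 + V**2 + 13*V (G(V) = (V**2 + 13*V) + 48 = 48 + V**2 + 13*V)
C(j) = 3 (C(j) = (-1 + 2)*3 = 1*3 = 3)
G(52)/C(k(3, 4)) = (48 + 52**2 + 13*52)/3 = (48 + 2704 + 676)*(1/3) = 3428*(1/3) = 3428/3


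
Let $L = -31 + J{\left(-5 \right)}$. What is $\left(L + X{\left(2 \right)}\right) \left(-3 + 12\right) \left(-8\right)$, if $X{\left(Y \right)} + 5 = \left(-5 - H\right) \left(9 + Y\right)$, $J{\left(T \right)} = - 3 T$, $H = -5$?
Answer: $1512$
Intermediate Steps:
$X{\left(Y \right)} = -5$ ($X{\left(Y \right)} = -5 + \left(-5 - -5\right) \left(9 + Y\right) = -5 + \left(-5 + 5\right) \left(9 + Y\right) = -5 + 0 \left(9 + Y\right) = -5 + 0 = -5$)
$L = -16$ ($L = -31 - -15 = -31 + 15 = -16$)
$\left(L + X{\left(2 \right)}\right) \left(-3 + 12\right) \left(-8\right) = \left(-16 - 5\right) \left(-3 + 12\right) \left(-8\right) = - 21 \cdot 9 \left(-8\right) = \left(-21\right) \left(-72\right) = 1512$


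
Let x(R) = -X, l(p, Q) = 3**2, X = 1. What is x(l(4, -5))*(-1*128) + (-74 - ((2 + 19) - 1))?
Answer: 34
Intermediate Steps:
l(p, Q) = 9
x(R) = -1 (x(R) = -1*1 = -1)
x(l(4, -5))*(-1*128) + (-74 - ((2 + 19) - 1)) = -(-1)*128 + (-74 - ((2 + 19) - 1)) = -1*(-128) + (-74 - (21 - 1)) = 128 + (-74 - 1*20) = 128 + (-74 - 20) = 128 - 94 = 34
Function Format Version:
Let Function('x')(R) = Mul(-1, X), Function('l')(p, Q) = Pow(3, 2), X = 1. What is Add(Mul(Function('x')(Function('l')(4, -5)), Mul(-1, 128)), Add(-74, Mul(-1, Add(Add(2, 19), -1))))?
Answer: 34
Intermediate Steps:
Function('l')(p, Q) = 9
Function('x')(R) = -1 (Function('x')(R) = Mul(-1, 1) = -1)
Add(Mul(Function('x')(Function('l')(4, -5)), Mul(-1, 128)), Add(-74, Mul(-1, Add(Add(2, 19), -1)))) = Add(Mul(-1, Mul(-1, 128)), Add(-74, Mul(-1, Add(Add(2, 19), -1)))) = Add(Mul(-1, -128), Add(-74, Mul(-1, Add(21, -1)))) = Add(128, Add(-74, Mul(-1, 20))) = Add(128, Add(-74, -20)) = Add(128, -94) = 34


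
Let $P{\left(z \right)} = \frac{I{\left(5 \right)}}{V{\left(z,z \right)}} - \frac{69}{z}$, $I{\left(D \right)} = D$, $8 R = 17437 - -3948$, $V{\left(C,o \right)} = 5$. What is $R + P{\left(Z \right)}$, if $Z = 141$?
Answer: $\frac{1005287}{376} \approx 2673.6$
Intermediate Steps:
$R = \frac{21385}{8}$ ($R = \frac{17437 - -3948}{8} = \frac{17437 + 3948}{8} = \frac{1}{8} \cdot 21385 = \frac{21385}{8} \approx 2673.1$)
$P{\left(z \right)} = 1 - \frac{69}{z}$ ($P{\left(z \right)} = \frac{5}{5} - \frac{69}{z} = 5 \cdot \frac{1}{5} - \frac{69}{z} = 1 - \frac{69}{z}$)
$R + P{\left(Z \right)} = \frac{21385}{8} + \frac{-69 + 141}{141} = \frac{21385}{8} + \frac{1}{141} \cdot 72 = \frac{21385}{8} + \frac{24}{47} = \frac{1005287}{376}$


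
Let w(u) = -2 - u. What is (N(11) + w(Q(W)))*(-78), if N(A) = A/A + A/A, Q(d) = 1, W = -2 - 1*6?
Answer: 78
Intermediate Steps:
W = -8 (W = -2 - 6 = -8)
N(A) = 2 (N(A) = 1 + 1 = 2)
(N(11) + w(Q(W)))*(-78) = (2 + (-2 - 1*1))*(-78) = (2 + (-2 - 1))*(-78) = (2 - 3)*(-78) = -1*(-78) = 78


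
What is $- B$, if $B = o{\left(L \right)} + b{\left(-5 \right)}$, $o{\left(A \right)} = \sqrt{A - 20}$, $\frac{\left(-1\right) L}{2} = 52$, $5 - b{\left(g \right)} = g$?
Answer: $-10 - 2 i \sqrt{31} \approx -10.0 - 11.136 i$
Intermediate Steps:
$b{\left(g \right)} = 5 - g$
$L = -104$ ($L = \left(-2\right) 52 = -104$)
$o{\left(A \right)} = \sqrt{-20 + A}$
$B = 10 + 2 i \sqrt{31}$ ($B = \sqrt{-20 - 104} + \left(5 - -5\right) = \sqrt{-124} + \left(5 + 5\right) = 2 i \sqrt{31} + 10 = 10 + 2 i \sqrt{31} \approx 10.0 + 11.136 i$)
$- B = - (10 + 2 i \sqrt{31}) = -10 - 2 i \sqrt{31}$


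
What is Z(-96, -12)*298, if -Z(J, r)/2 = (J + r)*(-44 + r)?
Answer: -3604608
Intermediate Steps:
Z(J, r) = -2*(-44 + r)*(J + r) (Z(J, r) = -2*(J + r)*(-44 + r) = -2*(-44 + r)*(J + r))
Z(-96, -12)*298 = (-2*(-12)² + 88*(-96) + 88*(-12) - 2*(-96)*(-12))*298 = (-2*144 - 8448 - 1056 - 2304)*298 = (-288 - 8448 - 1056 - 2304)*298 = -12096*298 = -3604608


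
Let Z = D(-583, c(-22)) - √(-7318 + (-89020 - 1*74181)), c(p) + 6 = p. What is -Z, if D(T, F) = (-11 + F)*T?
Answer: -22737 + I*√170519 ≈ -22737.0 + 412.94*I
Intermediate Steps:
c(p) = -6 + p
D(T, F) = T*(-11 + F)
Z = 22737 - I*√170519 (Z = -583*(-11 + (-6 - 22)) - √(-7318 + (-89020 - 1*74181)) = -583*(-11 - 28) - √(-7318 + (-89020 - 74181)) = -583*(-39) - √(-7318 - 163201) = 22737 - √(-170519) = 22737 - I*√170519 ≈ 22737.0 - 412.94*I)
-Z = -(22737 - I*√170519) = -22737 + I*√170519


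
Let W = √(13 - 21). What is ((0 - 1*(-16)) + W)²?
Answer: 248 + 64*I*√2 ≈ 248.0 + 90.51*I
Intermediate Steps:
W = 2*I*√2 (W = √(-8) = 2*I*√2 ≈ 2.8284*I)
((0 - 1*(-16)) + W)² = ((0 - 1*(-16)) + 2*I*√2)² = ((0 + 16) + 2*I*√2)² = (16 + 2*I*√2)²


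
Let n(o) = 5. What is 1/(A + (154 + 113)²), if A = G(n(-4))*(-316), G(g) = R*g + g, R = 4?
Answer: 1/63389 ≈ 1.5776e-5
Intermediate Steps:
G(g) = 5*g (G(g) = 4*g + g = 5*g)
A = -7900 (A = (5*5)*(-316) = 25*(-316) = -7900)
1/(A + (154 + 113)²) = 1/(-7900 + (154 + 113)²) = 1/(-7900 + 267²) = 1/(-7900 + 71289) = 1/63389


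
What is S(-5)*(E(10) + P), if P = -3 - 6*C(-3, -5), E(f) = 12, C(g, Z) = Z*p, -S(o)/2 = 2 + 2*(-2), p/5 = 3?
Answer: 1836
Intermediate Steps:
p = 15 (p = 5*3 = 15)
S(o) = 4 (S(o) = -2*(2 + 2*(-2)) = -2*(2 - 4) = -2*(-2) = 4)
C(g, Z) = 15*Z (C(g, Z) = Z*15 = 15*Z)
P = 447 (P = -3 - 90*(-5) = -3 - 6*(-75) = -3 + 450 = 447)
S(-5)*(E(10) + P) = 4*(12 + 447) = 4*459 = 1836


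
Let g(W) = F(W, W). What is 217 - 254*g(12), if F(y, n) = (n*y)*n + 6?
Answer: -440219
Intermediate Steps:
F(y, n) = 6 + y*n² (F(y, n) = y*n² + 6 = 6 + y*n²)
g(W) = 6 + W³ (g(W) = 6 + W*W² = 6 + W³)
217 - 254*g(12) = 217 - 254*(6 + 12³) = 217 - 254*(6 + 1728) = 217 - 254*1734 = 217 - 440436 = -440219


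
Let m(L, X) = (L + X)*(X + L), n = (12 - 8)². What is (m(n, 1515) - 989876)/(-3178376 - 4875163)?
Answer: -1354085/8053539 ≈ -0.16814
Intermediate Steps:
n = 16 (n = 4² = 16)
m(L, X) = (L + X)² (m(L, X) = (L + X)*(L + X) = (L + X)²)
(m(n, 1515) - 989876)/(-3178376 - 4875163) = ((16 + 1515)² - 989876)/(-3178376 - 4875163) = (1531² - 989876)/(-8053539) = (2343961 - 989876)*(-1/8053539) = 1354085*(-1/8053539) = -1354085/8053539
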